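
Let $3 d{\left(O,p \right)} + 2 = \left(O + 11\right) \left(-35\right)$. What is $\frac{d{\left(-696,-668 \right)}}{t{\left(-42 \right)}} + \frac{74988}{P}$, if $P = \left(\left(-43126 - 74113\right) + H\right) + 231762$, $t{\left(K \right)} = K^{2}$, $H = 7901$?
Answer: $\frac{46273709}{8998164} \approx 5.1426$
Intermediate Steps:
$d{\left(O,p \right)} = -129 - \frac{35 O}{3}$ ($d{\left(O,p \right)} = - \frac{2}{3} + \frac{\left(O + 11\right) \left(-35\right)}{3} = - \frac{2}{3} + \frac{\left(11 + O\right) \left(-35\right)}{3} = - \frac{2}{3} + \frac{-385 - 35 O}{3} = - \frac{2}{3} - \left(\frac{385}{3} + \frac{35 O}{3}\right) = -129 - \frac{35 O}{3}$)
$P = 122424$ ($P = \left(\left(-43126 - 74113\right) + 7901\right) + 231762 = \left(-117239 + 7901\right) + 231762 = -109338 + 231762 = 122424$)
$\frac{d{\left(-696,-668 \right)}}{t{\left(-42 \right)}} + \frac{74988}{P} = \frac{-129 - -8120}{\left(-42\right)^{2}} + \frac{74988}{122424} = \frac{-129 + 8120}{1764} + 74988 \cdot \frac{1}{122424} = 7991 \cdot \frac{1}{1764} + \frac{6249}{10202} = \frac{7991}{1764} + \frac{6249}{10202} = \frac{46273709}{8998164}$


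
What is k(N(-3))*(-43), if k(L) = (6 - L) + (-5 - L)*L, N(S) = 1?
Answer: 43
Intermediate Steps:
k(L) = 6 - L + L*(-5 - L) (k(L) = (6 - L) + L*(-5 - L) = 6 - L + L*(-5 - L))
k(N(-3))*(-43) = (6 - 1*1**2 - 6*1)*(-43) = (6 - 1*1 - 6)*(-43) = (6 - 1 - 6)*(-43) = -1*(-43) = 43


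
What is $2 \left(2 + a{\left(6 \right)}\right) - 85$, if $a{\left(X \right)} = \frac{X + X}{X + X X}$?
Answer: $- \frac{563}{7} \approx -80.429$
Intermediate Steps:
$a{\left(X \right)} = \frac{2 X}{X + X^{2}}$
$2 \left(2 + a{\left(6 \right)}\right) - 85 = 2 \left(2 + \frac{2}{1 + 6}\right) - 85 = 2 \left(2 + \frac{2}{7}\right) - 85 = 2 \cdot \frac{16}{7} - 85 = \frac{32}{7} - 85 = - \frac{563}{7}$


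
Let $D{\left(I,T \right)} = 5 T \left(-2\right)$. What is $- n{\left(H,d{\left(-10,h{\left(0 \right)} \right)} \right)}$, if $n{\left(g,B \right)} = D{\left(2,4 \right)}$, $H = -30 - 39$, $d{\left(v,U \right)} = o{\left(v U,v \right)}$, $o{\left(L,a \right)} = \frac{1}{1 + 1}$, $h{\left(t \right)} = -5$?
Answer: $40$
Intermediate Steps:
$o{\left(L,a \right)} = \frac{1}{2}$
$d{\left(v,U \right)} = \frac{1}{2}$
$D{\left(I,T \right)} = - 10 T$
$H = -69$
$n{\left(g,B \right)} = -40$ ($n{\left(g,B \right)} = \left(-10\right) 4 = -40$)
$- n{\left(H,d{\left(-10,h{\left(0 \right)} \right)} \right)} = \left(-1\right) \left(-40\right) = 40$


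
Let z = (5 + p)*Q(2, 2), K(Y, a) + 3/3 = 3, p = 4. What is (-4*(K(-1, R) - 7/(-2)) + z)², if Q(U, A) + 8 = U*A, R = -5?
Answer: 3364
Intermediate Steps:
K(Y, a) = 2 (K(Y, a) = -1 + 3 = 2)
Q(U, A) = -8 + A*U (Q(U, A) = -8 + U*A = -8 + A*U)
z = -36 (z = (5 + 4)*(-8 + 2*2) = 9*(-8 + 4) = 9*(-4) = -36)
(-4*(K(-1, R) - 7/(-2)) + z)² = (-4*(2 - 7/(-2)) - 36)² = (-4*(2 - 7*(-½)) - 36)² = (-4*(2 + 7/2) - 36)² = (-4*11/2 - 36)² = (-22 - 36)² = (-58)² = 3364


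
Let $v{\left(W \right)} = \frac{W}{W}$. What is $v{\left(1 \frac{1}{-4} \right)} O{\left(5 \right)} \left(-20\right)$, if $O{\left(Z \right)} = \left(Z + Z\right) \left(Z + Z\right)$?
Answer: $-2000$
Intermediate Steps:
$v{\left(W \right)} = 1$
$O{\left(Z \right)} = 4 Z^{2}$ ($O{\left(Z \right)} = 2 Z 2 Z = 4 Z^{2}$)
$v{\left(1 \frac{1}{-4} \right)} O{\left(5 \right)} \left(-20\right) = 1 \cdot 4 \cdot 5^{2} \left(-20\right) = 1 \cdot 4 \cdot 25 \left(-20\right) = 1 \cdot 100 \left(-20\right) = 100 \left(-20\right) = -2000$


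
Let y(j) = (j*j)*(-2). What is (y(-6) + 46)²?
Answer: 676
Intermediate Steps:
y(j) = -2*j² (y(j) = j²*(-2) = -2*j²)
(y(-6) + 46)² = (-2*(-6)² + 46)² = (-2*36 + 46)² = (-72 + 46)² = (-26)² = 676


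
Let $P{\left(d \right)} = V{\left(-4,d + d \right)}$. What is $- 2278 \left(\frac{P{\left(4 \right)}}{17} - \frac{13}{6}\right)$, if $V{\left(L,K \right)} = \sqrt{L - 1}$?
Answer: $\frac{14807}{3} - 134 i \sqrt{5} \approx 4935.7 - 299.63 i$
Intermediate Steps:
$V{\left(L,K \right)} = \sqrt{-1 + L}$
$P{\left(d \right)} = i \sqrt{5}$ ($P{\left(d \right)} = \sqrt{-1 - 4} = \sqrt{-5} = i \sqrt{5}$)
$- 2278 \left(\frac{P{\left(4 \right)}}{17} - \frac{13}{6}\right) = - 2278 \left(\frac{i \sqrt{5}}{17} - \frac{13}{6}\right) = - 2278 \left(- \frac{13}{6} + \frac{i \sqrt{5}}{17}\right) = \frac{14807}{3} - 134 i \sqrt{5}$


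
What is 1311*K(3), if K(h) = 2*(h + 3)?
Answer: 15732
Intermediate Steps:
K(h) = 6 + 2*h (K(h) = 2*(3 + h) = 6 + 2*h)
1311*K(3) = 1311*(6 + 2*3) = 1311*(6 + 6) = 1311*12 = 15732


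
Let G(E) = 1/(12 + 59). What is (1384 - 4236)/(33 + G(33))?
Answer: -50623/586 ≈ -86.387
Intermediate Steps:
G(E) = 1/71
(1384 - 4236)/(33 + G(33)) = (1384 - 4236)/(33 + 1/71) = -2852/2344/71 = -2852*71/2344 = -50623/586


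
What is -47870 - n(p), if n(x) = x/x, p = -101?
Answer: -47871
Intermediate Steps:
n(x) = 1
-47870 - n(p) = -47870 - 1*1 = -47870 - 1 = -47871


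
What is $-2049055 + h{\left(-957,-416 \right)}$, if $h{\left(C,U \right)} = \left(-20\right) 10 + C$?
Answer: $-2050212$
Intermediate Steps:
$h{\left(C,U \right)} = -200 + C$
$-2049055 + h{\left(-957,-416 \right)} = -2049055 - 1157 = -2050212$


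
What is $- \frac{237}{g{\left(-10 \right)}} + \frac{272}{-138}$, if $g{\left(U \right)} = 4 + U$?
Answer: $\frac{5179}{138} \approx 37.529$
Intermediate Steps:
$- \frac{237}{g{\left(-10 \right)}} + \frac{272}{-138} = - \frac{237}{4 - 10} + \frac{272}{-138} = - \frac{237}{-6} + 272 \left(- \frac{1}{138}\right) = \left(-237\right) \left(- \frac{1}{6}\right) - \frac{136}{69} = \frac{79}{2} - \frac{136}{69} = \frac{5179}{138}$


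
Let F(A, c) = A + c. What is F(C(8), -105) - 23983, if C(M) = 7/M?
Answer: -192697/8 ≈ -24087.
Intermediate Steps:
F(C(8), -105) - 23983 = (7/8 - 105) - 23983 = -833/8 - 23983 = -192697/8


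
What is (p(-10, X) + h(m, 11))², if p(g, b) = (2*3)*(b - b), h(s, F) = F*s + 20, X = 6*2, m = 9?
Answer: 14161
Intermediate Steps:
X = 12
h(s, F) = 20 + F*s
p(g, b) = 0 (p(g, b) = 6*0 = 0)
(p(-10, X) + h(m, 11))² = (0 + (20 + 11*9))² = (0 + (20 + 99))² = (0 + 119)² = 119² = 14161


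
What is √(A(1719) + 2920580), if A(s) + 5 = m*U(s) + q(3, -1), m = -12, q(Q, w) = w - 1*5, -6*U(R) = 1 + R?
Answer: √2924009 ≈ 1710.0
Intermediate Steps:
U(R) = -⅙ - R/6 (U(R) = -(1 + R)/6 = -⅙ - R/6)
q(Q, w) = -5 + w (q(Q, w) = w - 5 = -5 + w)
A(s) = -9 + 2*s (A(s) = -5 + (-12*(-⅙ - s/6) + (-5 - 1)) = -5 + ((2 + 2*s) - 6) = -5 + (-4 + 2*s) = -9 + 2*s)
√(A(1719) + 2920580) = √((-9 + 2*1719) + 2920580) = √((-9 + 3438) + 2920580) = √(3429 + 2920580) = √2924009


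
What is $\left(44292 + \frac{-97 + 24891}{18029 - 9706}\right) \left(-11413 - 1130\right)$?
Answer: $- \frac{660598794390}{1189} \approx -5.5559 \cdot 10^{8}$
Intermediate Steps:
$\left(44292 + \frac{-97 + 24891}{18029 - 9706}\right) \left(-11413 - 1130\right) = \left(44292 + \frac{24794}{8323}\right) \left(-12543\right) = \left(44292 + 24794 \cdot \frac{1}{8323}\right) \left(-12543\right) = \left(44292 + \frac{3542}{1189}\right) \left(-12543\right) = \frac{52666730}{1189} \left(-12543\right) = - \frac{660598794390}{1189}$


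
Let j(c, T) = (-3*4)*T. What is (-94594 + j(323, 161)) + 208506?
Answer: 111980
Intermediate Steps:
j(c, T) = -12*T
(-94594 + j(323, 161)) + 208506 = (-94594 - 12*161) + 208506 = (-94594 - 1932) + 208506 = -96526 + 208506 = 111980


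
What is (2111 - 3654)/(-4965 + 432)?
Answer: 1543/4533 ≈ 0.34039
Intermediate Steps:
(2111 - 3654)/(-4965 + 432) = -1543/(-4533) = -1543*(-1/4533) = 1543/4533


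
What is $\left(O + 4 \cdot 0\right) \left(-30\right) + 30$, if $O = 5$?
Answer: $-120$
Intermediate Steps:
$\left(O + 4 \cdot 0\right) \left(-30\right) + 30 = \left(5 + 4 \cdot 0\right) \left(-30\right) + 30 = \left(5 + 0\right) \left(-30\right) + 30 = 5 \left(-30\right) + 30 = -150 + 30 = -120$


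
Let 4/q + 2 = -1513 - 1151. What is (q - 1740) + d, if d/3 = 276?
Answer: -1215698/1333 ≈ -912.00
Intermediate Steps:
q = -2/1333 (q = 4/(-2 + (-1513 - 1151)) = 4/(-2 - 2664) = 4/(-2666) = 4*(-1/2666) = -2/1333 ≈ -0.0015004)
d = 828 (d = 3*276 = 828)
(q - 1740) + d = (-2/1333 - 1740) + 828 = -2319422/1333 + 828 = -1215698/1333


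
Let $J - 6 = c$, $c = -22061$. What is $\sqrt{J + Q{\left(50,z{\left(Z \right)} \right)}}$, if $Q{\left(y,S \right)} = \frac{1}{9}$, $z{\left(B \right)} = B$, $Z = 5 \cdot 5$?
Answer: $\frac{i \sqrt{198494}}{3} \approx 148.51 i$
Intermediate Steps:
$Z = 25$
$Q{\left(y,S \right)} = \frac{1}{9}$
$J = -22055$ ($J = 6 - 22061 = -22055$)
$\sqrt{J + Q{\left(50,z{\left(Z \right)} \right)}} = \sqrt{-22055 + \frac{1}{9}} = \sqrt{- \frac{198494}{9}} = \frac{i \sqrt{198494}}{3}$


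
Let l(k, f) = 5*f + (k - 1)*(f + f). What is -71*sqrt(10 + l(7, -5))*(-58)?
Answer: 20590*I*sqrt(3) ≈ 35663.0*I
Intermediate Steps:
l(k, f) = 5*f + 2*f*(-1 + k) (l(k, f) = 5*f + (-1 + k)*(2*f) = 5*f + 2*f*(-1 + k))
-71*sqrt(10 + l(7, -5))*(-58) = -71*sqrt(10 - 5*(3 + 2*7))*(-58) = -71*sqrt(10 - 5*(3 + 14))*(-58) = -71*sqrt(10 - 5*17)*(-58) = -71*sqrt(10 - 85)*(-58) = -355*I*sqrt(3)*(-58) = 20590*I*sqrt(3)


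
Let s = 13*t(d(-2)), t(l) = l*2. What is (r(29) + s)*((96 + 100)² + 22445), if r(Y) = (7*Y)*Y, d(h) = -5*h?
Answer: 374112567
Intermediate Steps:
r(Y) = 7*Y²
t(l) = 2*l
s = 260 (s = 13*(2*(-5*(-2))) = 13*(2*10) = 13*20 = 260)
(r(29) + s)*((96 + 100)² + 22445) = (7*29² + 260)*((96 + 100)² + 22445) = (7*841 + 260)*(196² + 22445) = (5887 + 260)*(38416 + 22445) = 6147*60861 = 374112567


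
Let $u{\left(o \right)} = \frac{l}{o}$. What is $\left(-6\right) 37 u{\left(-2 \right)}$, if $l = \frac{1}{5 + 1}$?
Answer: $\frac{37}{2} \approx 18.5$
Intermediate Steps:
$l = \frac{1}{6} \approx 0.16667$
$u{\left(o \right)} = \frac{1}{6 o}$
$\left(-6\right) 37 u{\left(-2 \right)} = \left(-6\right) 37 \frac{1}{6 \left(-2\right)} = - 222 \cdot \frac{1}{6} \left(- \frac{1}{2}\right) = \left(-222\right) \left(- \frac{1}{12}\right) = \frac{37}{2}$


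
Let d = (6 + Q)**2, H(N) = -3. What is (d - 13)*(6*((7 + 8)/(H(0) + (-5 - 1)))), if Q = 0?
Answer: -230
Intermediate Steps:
d = 36 (d = (6 + 0)**2 = 6**2 = 36)
(d - 13)*(6*((7 + 8)/(H(0) + (-5 - 1)))) = (36 - 13)*(6*((7 + 8)/(-3 + (-5 - 1)))) = 23*(6*(15/(-3 - 6))) = 23*(6*(15/(-9))) = 23*(6*(15*(-1/9))) = 23*(6*(-5/3)) = 23*(-10) = -230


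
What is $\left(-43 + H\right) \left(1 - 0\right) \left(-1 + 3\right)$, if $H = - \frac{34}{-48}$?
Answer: $- \frac{1015}{12} \approx -84.583$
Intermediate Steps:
$H = \frac{17}{24}$ ($H = \left(-34\right) \left(- \frac{1}{48}\right) = \frac{17}{24} \approx 0.70833$)
$\left(-43 + H\right) \left(1 - 0\right) \left(-1 + 3\right) = \left(-43 + \frac{17}{24}\right) \left(1 - 0\right) \left(-1 + 3\right) = - \frac{1015 \left(1 + 0\right) 2}{24} = - \frac{1015 \cdot 1 \cdot 2}{24} = \left(- \frac{1015}{24}\right) 2 = - \frac{1015}{12}$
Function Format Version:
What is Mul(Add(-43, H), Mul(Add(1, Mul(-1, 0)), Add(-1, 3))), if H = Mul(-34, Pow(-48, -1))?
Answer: Rational(-1015, 12) ≈ -84.583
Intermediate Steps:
H = Rational(17, 24) (H = Mul(-34, Rational(-1, 48)) = Rational(17, 24) ≈ 0.70833)
Mul(Add(-43, H), Mul(Add(1, Mul(-1, 0)), Add(-1, 3))) = Mul(Add(-43, Rational(17, 24)), Mul(Add(1, Mul(-1, 0)), Add(-1, 3))) = Mul(Rational(-1015, 24), Mul(Add(1, 0), 2)) = Mul(Rational(-1015, 24), Mul(1, 2)) = Mul(Rational(-1015, 24), 2) = Rational(-1015, 12)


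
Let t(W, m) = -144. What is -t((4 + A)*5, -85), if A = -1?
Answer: 144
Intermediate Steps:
-t((4 + A)*5, -85) = -1*(-144) = 144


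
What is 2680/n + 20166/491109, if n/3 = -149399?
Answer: 2574056194/73371193491 ≈ 0.035083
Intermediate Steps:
n = -448197 (n = 3*(-149399) = -448197)
2680/n + 20166/491109 = 2680/(-448197) + 20166/491109 = 2680*(-1/448197) + 20166*(1/491109) = -2680/448197 + 6722/163703 = 2574056194/73371193491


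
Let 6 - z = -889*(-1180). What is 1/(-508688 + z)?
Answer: -1/1557702 ≈ -6.4197e-7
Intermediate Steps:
z = -1049014 (z = 6 - (-889)*(-1180) = 6 - 1*1049020 = 6 - 1049020 = -1049014)
1/(-508688 + z) = 1/(-508688 - 1049014) = 1/(-1557702) = -1/1557702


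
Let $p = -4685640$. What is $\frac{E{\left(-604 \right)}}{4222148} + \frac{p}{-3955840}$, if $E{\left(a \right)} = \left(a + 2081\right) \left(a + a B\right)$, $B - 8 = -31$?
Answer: $\frac{86984168563}{14912626736} \approx 5.8329$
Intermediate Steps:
$B = -23$ ($B = 8 - 31 = -23$)
$E{\left(a \right)} = - 22 a \left(2081 + a\right)$ ($E{\left(a \right)} = \left(a + 2081\right) \left(a + a \left(-23\right)\right) = \left(2081 + a\right) \left(a - 23 a\right) = \left(2081 + a\right) \left(- 22 a\right) = - 22 a \left(2081 + a\right)$)
$\frac{E{\left(-604 \right)}}{4222148} + \frac{p}{-3955840} = \frac{\left(-22\right) \left(-604\right) \left(2081 - 604\right)}{4222148} - \frac{4685640}{-3955840} = \left(-22\right) \left(-604\right) 1477 \cdot \frac{1}{4222148} - - \frac{117141}{98896} = 19626376 \cdot \frac{1}{4222148} + \frac{117141}{98896} = \frac{700942}{150791} + \frac{117141}{98896} = \frac{86984168563}{14912626736}$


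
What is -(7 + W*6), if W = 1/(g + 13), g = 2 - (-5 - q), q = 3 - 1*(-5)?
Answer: -101/14 ≈ -7.2143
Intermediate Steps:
q = 8 (q = 3 + 5 = 8)
g = 15 (g = 2 - (-5 - 1*8) = 2 - (-5 - 8) = 2 - 1*(-13) = 2 + 13 = 15)
W = 1/28 (W = 1/(15 + 13) = 1/28 ≈ 0.035714)
-(7 + W*6) = -(7 + (1/28)*6) = -(7 + 3/14) = -1*101/14 = -101/14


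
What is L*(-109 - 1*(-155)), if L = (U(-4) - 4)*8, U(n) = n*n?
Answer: 4416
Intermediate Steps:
U(n) = n²
L = 96 (L = ((-4)² - 4)*8 = (16 - 4)*8 = 12*8 = 96)
L*(-109 - 1*(-155)) = 96*(-109 - 1*(-155)) = 96*(-109 + 155) = 96*46 = 4416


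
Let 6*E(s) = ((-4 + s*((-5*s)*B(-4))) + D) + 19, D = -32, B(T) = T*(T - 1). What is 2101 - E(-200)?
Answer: 1337541/2 ≈ 6.6877e+5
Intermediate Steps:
B(T) = T*(-1 + T)
E(s) = -17/6 - 50*s²/3 (E(s) = (((-4 + s*((-5*s)*(-4*(-1 - 4)))) - 32) + 19)/6 = (((-4 + s*((-5*s)*(-4*(-5)))) - 32) + 19)/6 = (((-4 + s*(-5*s*20)) - 32) + 19)/6 = (((-4 + s*(-100*s)) - 32) + 19)/6 = (((-4 - 100*s²) - 32) + 19)/6 = ((-36 - 100*s²) + 19)/6 = (-17 - 100*s²)/6 = -17/6 - 50*s²/3)
2101 - E(-200) = 2101 - (-17/6 - 50/3*(-200)²) = 2101 - (-17/6 - 50/3*40000) = 2101 - (-17/6 - 2000000/3) = 2101 - 1*(-1333339/2) = 2101 + 1333339/2 = 1337541/2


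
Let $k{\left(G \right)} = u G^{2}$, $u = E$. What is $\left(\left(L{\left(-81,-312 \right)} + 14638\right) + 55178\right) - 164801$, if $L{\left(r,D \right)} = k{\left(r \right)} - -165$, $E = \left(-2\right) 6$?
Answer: $-173552$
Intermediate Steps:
$E = -12$
$u = -12$
$k{\left(G \right)} = - 12 G^{2}$
$L{\left(r,D \right)} = 165 - 12 r^{2}$ ($L{\left(r,D \right)} = - 12 r^{2} - -165 = - 12 r^{2} + 165 = 165 - 12 r^{2}$)
$\left(\left(L{\left(-81,-312 \right)} + 14638\right) + 55178\right) - 164801 = \left(\left(\left(165 - 12 \left(-81\right)^{2}\right) + 14638\right) + 55178\right) - 164801 = \left(\left(\left(165 - 78732\right) + 14638\right) + 55178\right) - 164801 = \left(\left(-78567 + 14638\right) + 55178\right) - 164801 = \left(-63929 + 55178\right) - 164801 = -8751 - 164801 = -173552$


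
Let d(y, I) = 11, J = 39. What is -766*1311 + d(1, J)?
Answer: -1004215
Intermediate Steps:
-766*1311 + d(1, J) = -766*1311 + 11 = -1004226 + 11 = -1004215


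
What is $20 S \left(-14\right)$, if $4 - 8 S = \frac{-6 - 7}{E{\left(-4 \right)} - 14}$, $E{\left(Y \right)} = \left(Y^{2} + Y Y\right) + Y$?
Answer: $- \frac{345}{2} \approx -172.5$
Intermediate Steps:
$E{\left(Y \right)} = Y + 2 Y^{2}$ ($E{\left(Y \right)} = \left(Y^{2} + Y^{2}\right) + Y = 2 Y^{2} + Y = Y + 2 Y^{2}$)
$S = \frac{69}{112}$ ($S = \frac{1}{2} - \frac{\left(-6 - 7\right) \frac{1}{- 4 \left(1 + 2 \left(-4\right)\right) - 14}}{8} = \frac{1}{2} - \frac{\left(-13\right) \frac{1}{- 4 \left(1 - 8\right) - 14}}{8} = \frac{1}{2} - \frac{\left(-13\right) \frac{1}{\left(-4\right) \left(-7\right) - 14}}{8} = \frac{1}{2} - \frac{\left(-13\right) \frac{1}{28 - 14}}{8} = \frac{1}{2} - \frac{\left(-13\right) \frac{1}{14}}{8} = \frac{1}{2} - - \frac{13}{112} = \frac{1}{2} + \frac{13}{112} = \frac{69}{112} \approx 0.61607$)
$20 S \left(-14\right) = 20 \cdot \frac{69}{112} \left(-14\right) = \frac{345}{28} \left(-14\right) = - \frac{345}{2}$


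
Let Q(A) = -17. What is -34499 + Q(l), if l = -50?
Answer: -34516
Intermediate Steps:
-34499 + Q(l) = -34499 - 17 = -34516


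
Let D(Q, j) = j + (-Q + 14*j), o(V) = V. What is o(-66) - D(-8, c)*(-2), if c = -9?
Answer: -320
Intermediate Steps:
D(Q, j) = -Q + 15*j
o(-66) - D(-8, c)*(-2) = -66 - (-1*(-8) + 15*(-9))*(-2) = -66 - (8 - 135)*(-2) = -66 - (-127)*(-2) = -66 - 1*254 = -66 - 254 = -320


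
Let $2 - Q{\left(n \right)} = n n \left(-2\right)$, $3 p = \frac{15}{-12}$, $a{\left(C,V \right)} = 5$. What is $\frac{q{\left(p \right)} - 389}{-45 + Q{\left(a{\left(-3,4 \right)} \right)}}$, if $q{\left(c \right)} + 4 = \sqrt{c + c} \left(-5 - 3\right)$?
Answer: $- \frac{393}{7} - \frac{4 i \sqrt{30}}{21} \approx -56.143 - 1.0433 i$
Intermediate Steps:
$p = - \frac{5}{12}$ ($p = \frac{15 \frac{1}{-12}}{3} = \frac{15 \left(- \frac{1}{12}\right)}{3} = \frac{1}{3} \left(- \frac{5}{4}\right) = - \frac{5}{12} \approx -0.41667$)
$q{\left(c \right)} = -4 - 8 \sqrt{2} \sqrt{c}$ ($q{\left(c \right)} = -4 + \sqrt{c + c} \left(-5 - 3\right) = -4 + \sqrt{2 c} \left(-8\right) = -4 + \sqrt{2} \sqrt{c} \left(-8\right) = -4 - 8 \sqrt{2} \sqrt{c}$)
$Q{\left(n \right)} = 2 + 2 n^{2}$ ($Q{\left(n \right)} = 2 - n n \left(-2\right) = 2 - n^{2} \left(-2\right) = 2 - - 2 n^{2} = 2 + 2 n^{2}$)
$\frac{q{\left(p \right)} - 389}{-45 + Q{\left(a{\left(-3,4 \right)} \right)}} = \frac{\left(-4 - 8 \sqrt{2} \sqrt{- \frac{5}{12}}\right) - 389}{-45 + \left(2 + 2 \cdot 5^{2}\right)} = \frac{\left(-4 - 8 \sqrt{2} \frac{i \sqrt{15}}{6}\right) - 389}{-45 + \left(2 + 2 \cdot 25\right)} = \frac{\left(-4 - \frac{4 i \sqrt{30}}{3}\right) - 389}{-45 + \left(2 + 50\right)} = \frac{-393 - \frac{4 i \sqrt{30}}{3}}{-45 + 52} = \frac{-393 - \frac{4 i \sqrt{30}}{3}}{7} = \left(-393 - \frac{4 i \sqrt{30}}{3}\right) \frac{1}{7} = - \frac{393}{7} - \frac{4 i \sqrt{30}}{21}$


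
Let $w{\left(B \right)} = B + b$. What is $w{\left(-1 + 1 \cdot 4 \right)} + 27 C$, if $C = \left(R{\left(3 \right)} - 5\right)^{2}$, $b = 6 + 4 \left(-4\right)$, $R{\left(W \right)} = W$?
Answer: $101$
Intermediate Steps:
$b = -10$ ($b = 6 - 16 = -10$)
$C = 4$ ($C = \left(3 - 5\right)^{2} = \left(-2\right)^{2} = 4$)
$w{\left(B \right)} = -10 + B$ ($w{\left(B \right)} = B - 10 = -10 + B$)
$w{\left(-1 + 1 \cdot 4 \right)} + 27 C = \left(-10 + \left(-1 + 1 \cdot 4\right)\right) + 27 \cdot 4 = \left(-10 + \left(-1 + 4\right)\right) + 108 = \left(-10 + 3\right) + 108 = -7 + 108 = 101$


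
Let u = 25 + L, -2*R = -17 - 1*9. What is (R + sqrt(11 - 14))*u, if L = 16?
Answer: 533 + 41*I*sqrt(3) ≈ 533.0 + 71.014*I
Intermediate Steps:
R = 13 (R = -(-17 - 1*9)/2 = -(-17 - 9)/2 = -1/2*(-26) = 13)
u = 41 (u = 25 + 16 = 41)
(R + sqrt(11 - 14))*u = (13 + sqrt(11 - 14))*41 = (13 + sqrt(-3))*41 = (13 + I*sqrt(3))*41 = 533 + 41*I*sqrt(3)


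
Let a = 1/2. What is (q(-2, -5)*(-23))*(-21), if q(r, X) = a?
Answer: 483/2 ≈ 241.50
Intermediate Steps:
a = ½ ≈ 0.50000
q(r, X) = ½
(q(-2, -5)*(-23))*(-21) = ((½)*(-23))*(-21) = -23/2*(-21) = 483/2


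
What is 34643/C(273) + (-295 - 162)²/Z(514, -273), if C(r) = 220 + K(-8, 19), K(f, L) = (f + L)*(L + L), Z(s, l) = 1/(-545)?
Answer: -72618851147/638 ≈ -1.1382e+8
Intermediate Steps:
Z(s, l) = -1/545
K(f, L) = 2*L*(L + f) (K(f, L) = (L + f)*(2*L) = 2*L*(L + f))
C(r) = 638 (C(r) = 220 + 2*19*(19 - 8) = 220 + 2*19*11 = 220 + 418 = 638)
34643/C(273) + (-295 - 162)²/Z(514, -273) = 34643/638 + (-295 - 162)²/(-1/545) = 34643*(1/638) + (-457)²*(-545) = 34643/638 + 208849*(-545) = 34643/638 - 113822705 = -72618851147/638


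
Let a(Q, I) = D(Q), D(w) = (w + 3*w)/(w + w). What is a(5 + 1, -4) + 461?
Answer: 463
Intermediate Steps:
D(w) = 2 (D(w) = (4*w)/((2*w)) = (4*w)*(1/(2*w)) = 2)
a(Q, I) = 2
a(5 + 1, -4) + 461 = 2 + 461 = 463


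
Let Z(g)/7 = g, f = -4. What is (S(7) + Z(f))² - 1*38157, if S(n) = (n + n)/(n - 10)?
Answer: -333809/9 ≈ -37090.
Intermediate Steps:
Z(g) = 7*g
S(n) = 2*n/(-10 + n) (S(n) = (2*n)/(-10 + n) = 2*n/(-10 + n))
(S(7) + Z(f))² - 1*38157 = (2*7/(-10 + 7) + 7*(-4))² - 1*38157 = (2*7/(-3) - 28)² - 38157 = (2*7*(-⅓) - 28)² - 38157 = (-14/3 - 28)² - 38157 = (-98/3)² - 38157 = 9604/9 - 38157 = -333809/9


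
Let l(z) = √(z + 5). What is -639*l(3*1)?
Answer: -1278*√2 ≈ -1807.4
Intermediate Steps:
l(z) = √(5 + z)
-639*l(3*1) = -639*√(5 + 3*1) = -639*√(5 + 3) = -1278*√2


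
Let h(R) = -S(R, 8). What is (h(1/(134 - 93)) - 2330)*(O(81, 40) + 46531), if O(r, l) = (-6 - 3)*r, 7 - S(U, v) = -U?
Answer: -4388656036/41 ≈ -1.0704e+8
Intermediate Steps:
S(U, v) = 7 + U (S(U, v) = 7 - (-1)*U = 7 + U)
O(r, l) = -9*r
h(R) = -7 - R (h(R) = -(7 + R) = -7 - R)
(h(1/(134 - 93)) - 2330)*(O(81, 40) + 46531) = ((-7 - 1/(134 - 93)) - 2330)*(-9*81 + 46531) = ((-7 - 1/41) - 2330)*(-729 + 46531) = ((-7 - 1*1/41) - 2330)*45802 = ((-7 - 1/41) - 2330)*45802 = (-288/41 - 2330)*45802 = -95818/41*45802 = -4388656036/41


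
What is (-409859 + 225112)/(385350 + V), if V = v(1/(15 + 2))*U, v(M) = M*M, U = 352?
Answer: -53391883/111366502 ≈ -0.47942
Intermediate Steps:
v(M) = M²
V = 352/289 (V = (1/(15 + 2))²*352 = (1/17)²*352 = (1/289)*352 = 352/289 ≈ 1.2180)
(-409859 + 225112)/(385350 + V) = (-409859 + 225112)/(385350 + 352/289) = -184747/111366502/289 = -184747*289/111366502 = -53391883/111366502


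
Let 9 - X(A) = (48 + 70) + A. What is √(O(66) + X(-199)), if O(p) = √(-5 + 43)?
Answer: √(90 + √38) ≈ 9.8064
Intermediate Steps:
O(p) = √38
X(A) = -109 - A (X(A) = 9 - ((48 + 70) + A) = 9 - (118 + A) = 9 + (-118 - A) = -109 - A)
√(O(66) + X(-199)) = √(√38 + (-109 - 1*(-199))) = √(√38 + (-109 + 199)) = √(√38 + 90) = √(90 + √38)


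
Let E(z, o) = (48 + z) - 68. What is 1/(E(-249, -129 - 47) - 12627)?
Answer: -1/12896 ≈ -7.7543e-5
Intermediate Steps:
E(z, o) = -20 + z
1/(E(-249, -129 - 47) - 12627) = 1/((-20 - 249) - 12627) = 1/(-269 - 12627) = 1/(-12896) = -1/12896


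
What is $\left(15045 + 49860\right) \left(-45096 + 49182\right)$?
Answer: $265201830$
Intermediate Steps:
$\left(15045 + 49860\right) \left(-45096 + 49182\right) = 64905 \cdot 4086 = 265201830$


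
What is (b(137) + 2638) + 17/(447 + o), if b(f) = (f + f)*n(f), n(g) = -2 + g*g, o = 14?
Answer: 2371750973/461 ≈ 5.1448e+6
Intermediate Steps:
n(g) = -2 + g**2
b(f) = 2*f*(-2 + f**2) (b(f) = (f + f)*(-2 + f**2) = (2*f)*(-2 + f**2) = 2*f*(-2 + f**2))
(b(137) + 2638) + 17/(447 + o) = (2*137*(-2 + 137**2) + 2638) + 17/(447 + 14) = (2*137*(-2 + 18769) + 2638) + 17/461 = (2*137*18767 + 2638) + 17*(1/461) = (5142158 + 2638) + 17/461 = 5144796 + 17/461 = 2371750973/461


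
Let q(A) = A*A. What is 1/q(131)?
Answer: 1/17161 ≈ 5.8272e-5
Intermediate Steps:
q(A) = A**2
1/q(131) = 1/(131**2) = 1/17161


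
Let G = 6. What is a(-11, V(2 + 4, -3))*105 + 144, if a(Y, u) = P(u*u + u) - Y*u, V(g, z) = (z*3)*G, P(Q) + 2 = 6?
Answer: -61806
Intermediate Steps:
P(Q) = 4 (P(Q) = -2 + 6 = 4)
V(g, z) = 18*z (V(g, z) = (z*3)*6 = (3*z)*6 = 18*z)
a(Y, u) = 4 - Y*u
a(-11, V(2 + 4, -3))*105 + 144 = (4 - 1*(-11)*18*(-3))*105 + 144 = (4 - 1*(-11)*(-54))*105 + 144 = (4 - 594)*105 + 144 = -590*105 + 144 = -61950 + 144 = -61806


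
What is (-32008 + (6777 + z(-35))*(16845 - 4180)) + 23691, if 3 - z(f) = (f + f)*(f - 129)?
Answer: -59533817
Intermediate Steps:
z(f) = 3 - 2*f*(-129 + f) (z(f) = 3 - (f + f)*(f - 129) = 3 - 2*f*(-129 + f))
(-32008 + (6777 + z(-35))*(16845 - 4180)) + 23691 = (-32008 + (6777 + (3 - 2*(-35)**2 + 258*(-35)))*(16845 - 4180)) + 23691 = (-32008 + (6777 + (3 - 2*1225 - 9030))*12665) + 23691 = (-32008 + (6777 + (3 - 2450 - 9030))*12665) + 23691 = (-32008 + (6777 - 11477)*12665) + 23691 = (-32008 - 4700*12665) + 23691 = (-32008 - 59525500) + 23691 = -59557508 + 23691 = -59533817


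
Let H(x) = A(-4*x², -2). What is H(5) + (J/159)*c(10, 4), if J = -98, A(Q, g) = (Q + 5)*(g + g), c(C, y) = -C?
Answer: 61400/159 ≈ 386.16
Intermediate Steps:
A(Q, g) = 2*g*(5 + Q) (A(Q, g) = (5 + Q)*(2*g) = 2*g*(5 + Q))
H(x) = -20 + 16*x² (H(x) = 2*(-2)*(5 - 4*x²) = -20 + 16*x²)
H(5) + (J/159)*c(10, 4) = (-20 + 16*5²) + (-98/159)*(-1*10) = (-20 + 16*25) - 98*1/159*(-10) = (-20 + 400) - 98/159*(-10) = 380 + 980/159 = 61400/159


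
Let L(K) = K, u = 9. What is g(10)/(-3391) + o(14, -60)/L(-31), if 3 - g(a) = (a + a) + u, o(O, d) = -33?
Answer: 112709/105121 ≈ 1.0722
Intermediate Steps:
g(a) = -6 - 2*a (g(a) = 3 - ((a + a) + 9) = 3 - (2*a + 9) = 3 - (9 + 2*a) = 3 + (-9 - 2*a) = -6 - 2*a)
g(10)/(-3391) + o(14, -60)/L(-31) = (-6 - 2*10)/(-3391) - 33/(-31) = (-6 - 20)*(-1/3391) - 33*(-1/31) = -26*(-1/3391) + 33/31 = 26/3391 + 33/31 = 112709/105121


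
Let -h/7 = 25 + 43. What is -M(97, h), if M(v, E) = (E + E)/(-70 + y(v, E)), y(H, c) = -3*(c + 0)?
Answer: 68/97 ≈ 0.70103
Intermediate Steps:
h = -476 (h = -7*(25 + 43) = -7*68 = -476)
y(H, c) = -3*c
M(v, E) = 2*E/(-70 - 3*E) (M(v, E) = (E + E)/(-70 - 3*E) = (2*E)/(-70 - 3*E) = 2*E/(-70 - 3*E))
-M(97, h) = -(-2)*(-476)/(70 + 3*(-476)) = -(-2)*(-476)/(70 - 1428) = -(-2)*(-476)/(-1358) = -(-2)*(-476)*(-1)/1358 = -1*(-68/97) = 68/97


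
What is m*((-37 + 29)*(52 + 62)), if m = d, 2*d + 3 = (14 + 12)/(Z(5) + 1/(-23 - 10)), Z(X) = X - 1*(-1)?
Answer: -121752/197 ≈ -618.03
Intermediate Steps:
Z(X) = 1 + X (Z(X) = X + 1 = 1 + X)
d = 267/394 (d = -3/2 + ((14 + 12)/((1 + 5) + 1/(-23 - 10)))/2 = -3/2 + (26/(6 + 1/(-33)))/2 = -3/2 + (26/(6 - 1/33))/2 = -3/2 + (26/(197/33))/2 = -3/2 + (26*(33/197))/2 = -3/2 + (½)*(858/197) = -3/2 + 429/197 = 267/394 ≈ 0.67766)
m = 267/394 ≈ 0.67766
m*((-37 + 29)*(52 + 62)) = 267*((-37 + 29)*(52 + 62))/394 = 267*(-8*114)/394 = (267/394)*(-912) = -121752/197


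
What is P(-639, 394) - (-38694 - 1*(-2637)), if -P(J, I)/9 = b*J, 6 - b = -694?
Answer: 4061757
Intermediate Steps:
b = 700 (b = 6 - 1*(-694) = 6 + 694 = 700)
P(J, I) = -6300*J
P(-639, 394) - (-38694 - 1*(-2637)) = -6300*(-639) - (-38694 - 1*(-2637)) = 4025700 - (-38694 + 2637) = 4025700 - 1*(-36057) = 4025700 + 36057 = 4061757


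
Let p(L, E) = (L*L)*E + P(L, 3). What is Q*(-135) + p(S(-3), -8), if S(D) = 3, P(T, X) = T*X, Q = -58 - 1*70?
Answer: 17217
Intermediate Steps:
Q = -128 (Q = -58 - 70 = -128)
p(L, E) = 3*L + E*L**2 (p(L, E) = (L*L)*E + L*3 = L**2*E + 3*L = E*L**2 + 3*L = 3*L + E*L**2)
Q*(-135) + p(S(-3), -8) = -128*(-135) + 3*(3 - 8*3) = 17280 + 3*(3 - 24) = 17280 + 3*(-21) = 17280 - 63 = 17217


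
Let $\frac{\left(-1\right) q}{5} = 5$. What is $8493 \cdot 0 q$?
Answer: $0$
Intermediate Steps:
$q = -25$ ($q = \left(-5\right) 5 = -25$)
$8493 \cdot 0 q = 8493 \cdot 0 \left(-25\right) = 8493 \cdot 0 = 0$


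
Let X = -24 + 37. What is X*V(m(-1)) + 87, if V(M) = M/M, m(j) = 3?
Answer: 100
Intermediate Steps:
X = 13
V(M) = 1
X*V(m(-1)) + 87 = 13*1 + 87 = 13 + 87 = 100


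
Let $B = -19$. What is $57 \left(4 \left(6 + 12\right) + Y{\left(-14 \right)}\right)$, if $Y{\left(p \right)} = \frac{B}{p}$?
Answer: $\frac{58539}{14} \approx 4181.4$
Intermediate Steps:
$Y{\left(p \right)} = - \frac{19}{p}$
$57 \left(4 \left(6 + 12\right) + Y{\left(-14 \right)}\right) = 57 \left(4 \left(6 + 12\right) - \frac{19}{-14}\right) = 57 \left(4 \cdot 18 - - \frac{19}{14}\right) = 57 \left(72 + \frac{19}{14}\right) = 57 \cdot \frac{1027}{14} = \frac{58539}{14}$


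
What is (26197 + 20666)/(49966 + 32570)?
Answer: 15621/27512 ≈ 0.56779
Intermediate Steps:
(26197 + 20666)/(49966 + 32570) = 46863/82536 = 46863*(1/82536) = 15621/27512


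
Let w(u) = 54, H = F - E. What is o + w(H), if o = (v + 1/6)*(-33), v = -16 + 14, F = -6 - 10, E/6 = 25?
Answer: 229/2 ≈ 114.50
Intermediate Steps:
E = 150 (E = 6*25 = 150)
F = -16
v = -2
H = -166 (H = -16 - 1*150 = -16 - 150 = -166)
o = 121/2 (o = (-2 + 1/6)*(-33) = (-2 + ⅙)*(-33) = -11/6*(-33) = 121/2 ≈ 60.500)
o + w(H) = 121/2 + 54 = 229/2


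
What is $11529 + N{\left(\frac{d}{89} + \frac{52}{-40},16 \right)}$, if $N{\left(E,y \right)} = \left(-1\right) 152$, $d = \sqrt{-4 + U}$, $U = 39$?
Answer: $11377$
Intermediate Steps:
$d = \sqrt{35}$ ($d = \sqrt{-4 + 39} = \sqrt{35} \approx 5.9161$)
$N{\left(E,y \right)} = -152$
$11529 + N{\left(\frac{d}{89} + \frac{52}{-40},16 \right)} = 11529 - 152 = 11377$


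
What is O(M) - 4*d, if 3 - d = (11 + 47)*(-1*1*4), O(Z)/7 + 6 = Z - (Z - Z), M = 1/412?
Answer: -404577/412 ≈ -981.98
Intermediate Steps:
M = 1/412 ≈ 0.0024272
O(Z) = -42 + 7*Z (O(Z) = -42 + 7*(Z - (Z - Z)) = -42 + 7*(Z - 1*0) = -42 + 7*(Z + 0) = -42 + 7*Z)
d = 235 (d = 3 - (11 + 47)*-1*1*4 = 3 - 58*(-1*4) = 3 - 58*(-4) = 3 - 1*(-232) = 3 + 232 = 235)
O(M) - 4*d = (-42 + 7*(1/412)) - 4*235 = (-42 + 7/412) - 940 = -17297/412 - 940 = -404577/412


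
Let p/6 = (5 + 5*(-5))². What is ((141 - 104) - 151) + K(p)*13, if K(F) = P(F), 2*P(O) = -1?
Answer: -241/2 ≈ -120.50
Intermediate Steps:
P(O) = -½ (P(O) = (½)*(-1) = -½)
p = 2400 (p = 6*(5 + 5*(-5))² = 6*(5 - 25)² = 6*(-20)² = 6*400 = 2400)
K(F) = -½
((141 - 104) - 151) + K(p)*13 = ((141 - 104) - 151) - ½*13 = (37 - 151) - 13/2 = -114 - 13/2 = -241/2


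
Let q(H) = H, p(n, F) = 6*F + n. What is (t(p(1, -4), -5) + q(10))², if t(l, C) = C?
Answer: 25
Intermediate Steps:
p(n, F) = n + 6*F
(t(p(1, -4), -5) + q(10))² = (-5 + 10)² = 5² = 25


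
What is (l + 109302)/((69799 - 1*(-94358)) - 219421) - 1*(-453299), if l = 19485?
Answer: 25050987149/55264 ≈ 4.5330e+5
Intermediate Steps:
(l + 109302)/((69799 - 1*(-94358)) - 219421) - 1*(-453299) = (19485 + 109302)/((69799 - 1*(-94358)) - 219421) - 1*(-453299) = 128787/((69799 + 94358) - 219421) + 453299 = 128787/(164157 - 219421) + 453299 = 128787/(-55264) + 453299 = 128787*(-1/55264) + 453299 = -128787/55264 + 453299 = 25050987149/55264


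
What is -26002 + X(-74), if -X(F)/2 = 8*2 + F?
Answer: -25886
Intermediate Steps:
X(F) = -32 - 2*F (X(F) = -2*(8*2 + F) = -2*(16 + F) = -32 - 2*F)
-26002 + X(-74) = -26002 + (-32 - 2*(-74)) = -26002 + (-32 + 148) = -26002 + 116 = -25886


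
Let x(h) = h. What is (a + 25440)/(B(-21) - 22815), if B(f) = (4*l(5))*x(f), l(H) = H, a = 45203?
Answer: -70643/23235 ≈ -3.0404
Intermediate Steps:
B(f) = 20*f (B(f) = (4*5)*f = 20*f)
(a + 25440)/(B(-21) - 22815) = (45203 + 25440)/(20*(-21) - 22815) = 70643/(-420 - 22815) = 70643/(-23235) = 70643*(-1/23235) = -70643/23235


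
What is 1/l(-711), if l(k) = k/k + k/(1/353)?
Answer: -1/250982 ≈ -3.9844e-6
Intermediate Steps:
l(k) = 1 + 353*k (l(k) = 1 + k/(1/353) = 1 + k*353 = 1 + 353*k)
1/l(-711) = 1/(1 + 353*(-711)) = 1/(1 - 250983) = 1/(-250982) = -1/250982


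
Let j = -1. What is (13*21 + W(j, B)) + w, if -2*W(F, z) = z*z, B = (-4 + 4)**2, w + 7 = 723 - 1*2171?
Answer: -1182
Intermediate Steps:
w = -1455 (w = -7 + (723 - 1*2171) = -7 + (723 - 2171) = -7 - 1448 = -1455)
B = 0 (B = 0**2 = 0)
W(F, z) = -z**2/2 (W(F, z) = -z*z/2 = -z**2/2)
(13*21 + W(j, B)) + w = (13*21 - 1/2*0**2) - 1455 = (273 - 1/2*0) - 1455 = (273 + 0) - 1455 = 273 - 1455 = -1182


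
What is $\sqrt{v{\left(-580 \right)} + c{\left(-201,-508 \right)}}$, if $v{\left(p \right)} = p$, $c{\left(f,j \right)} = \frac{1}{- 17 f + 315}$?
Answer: $\frac{i \sqrt{2019533547}}{1866} \approx 24.083 i$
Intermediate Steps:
$c{\left(f,j \right)} = \frac{1}{315 - 17 f}$
$\sqrt{v{\left(-580 \right)} + c{\left(-201,-508 \right)}} = \sqrt{-580 - \frac{1}{-315 + 17 \left(-201\right)}} = \sqrt{-580 - \frac{1}{-315 - 3417}} = \sqrt{-580 - \frac{1}{-3732}} = \sqrt{-580 - - \frac{1}{3732}} = \sqrt{-580 + \frac{1}{3732}} = \sqrt{- \frac{2164559}{3732}} = \frac{i \sqrt{2019533547}}{1866}$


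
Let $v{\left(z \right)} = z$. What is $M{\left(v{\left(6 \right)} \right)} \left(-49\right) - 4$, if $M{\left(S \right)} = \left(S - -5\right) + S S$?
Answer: $-2307$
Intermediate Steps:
$M{\left(S \right)} = 5 + S + S^{2}$ ($M{\left(S \right)} = \left(S + 5\right) + S^{2} = \left(5 + S\right) + S^{2} = 5 + S + S^{2}$)
$M{\left(v{\left(6 \right)} \right)} \left(-49\right) - 4 = \left(5 + 6 + 6^{2}\right) \left(-49\right) - 4 = \left(5 + 6 + 36\right) \left(-49\right) - 4 = 47 \left(-49\right) - 4 = -2303 - 4 = -2307$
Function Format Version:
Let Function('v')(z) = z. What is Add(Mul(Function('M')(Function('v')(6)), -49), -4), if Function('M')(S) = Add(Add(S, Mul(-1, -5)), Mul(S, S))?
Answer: -2307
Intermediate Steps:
Function('M')(S) = Add(5, S, Pow(S, 2)) (Function('M')(S) = Add(Add(S, 5), Pow(S, 2)) = Add(Add(5, S), Pow(S, 2)) = Add(5, S, Pow(S, 2)))
Add(Mul(Function('M')(Function('v')(6)), -49), -4) = Add(Mul(Add(5, 6, Pow(6, 2)), -49), -4) = Add(Mul(Add(5, 6, 36), -49), -4) = Add(Mul(47, -49), -4) = Add(-2303, -4) = -2307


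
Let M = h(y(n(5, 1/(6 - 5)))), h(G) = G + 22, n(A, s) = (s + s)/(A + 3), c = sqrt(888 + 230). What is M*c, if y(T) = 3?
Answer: 25*sqrt(1118) ≈ 835.91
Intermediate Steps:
c = sqrt(1118) ≈ 33.437
n(A, s) = 2*s/(3 + A) (n(A, s) = (2*s)/(3 + A) = 2*s/(3 + A))
h(G) = 22 + G
M = 25 (M = 22 + 3 = 25)
M*c = 25*sqrt(1118)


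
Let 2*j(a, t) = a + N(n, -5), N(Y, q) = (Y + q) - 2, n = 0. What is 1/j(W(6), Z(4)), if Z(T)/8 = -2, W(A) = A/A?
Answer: -1/3 ≈ -0.33333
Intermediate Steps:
W(A) = 1
N(Y, q) = -2 + Y + q
Z(T) = -16 (Z(T) = 8*(-2) = -16)
j(a, t) = -7/2 + a/2 (j(a, t) = (a + (-2 + 0 - 5))/2 = (a - 7)/2 = (-7 + a)/2 = -7/2 + a/2)
1/j(W(6), Z(4)) = 1/(-7/2 + (1/2)*1) = 1/(-7/2 + 1/2) = 1/(-3) = -1/3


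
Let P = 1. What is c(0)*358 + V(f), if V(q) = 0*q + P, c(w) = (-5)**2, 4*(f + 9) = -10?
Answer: 8951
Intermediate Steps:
f = -23/2 (f = -9 + (1/4)*(-10) = -9 - 5/2 = -23/2 ≈ -11.500)
c(w) = 25
V(q) = 1 (V(q) = 0*q + 1 = 0 + 1 = 1)
c(0)*358 + V(f) = 25*358 + 1 = 8950 + 1 = 8951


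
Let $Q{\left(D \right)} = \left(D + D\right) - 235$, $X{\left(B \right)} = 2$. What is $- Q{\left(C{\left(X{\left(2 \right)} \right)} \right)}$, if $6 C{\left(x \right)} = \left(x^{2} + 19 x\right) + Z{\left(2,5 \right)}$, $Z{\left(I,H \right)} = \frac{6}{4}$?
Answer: $\frac{441}{2} \approx 220.5$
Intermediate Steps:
$Z{\left(I,H \right)} = \frac{3}{2}$ ($Z{\left(I,H \right)} = 6 \cdot \frac{1}{4} = \frac{3}{2}$)
$C{\left(x \right)} = \frac{1}{4} + \frac{x^{2}}{6} + \frac{19 x}{6}$ ($C{\left(x \right)} = \frac{\left(x^{2} + 19 x\right) + \frac{3}{2}}{6} = \frac{\frac{3}{2} + x^{2} + 19 x}{6} = \frac{1}{4} + \frac{x^{2}}{6} + \frac{19 x}{6}$)
$Q{\left(D \right)} = -235 + 2 D$ ($Q{\left(D \right)} = 2 D - 235 = -235 + 2 D$)
$- Q{\left(C{\left(X{\left(2 \right)} \right)} \right)} = - (-235 + 2 \left(\frac{1}{4} + \frac{2^{2}}{6} + \frac{19}{6} \cdot 2\right)) = - (-235 + 2 \left(\frac{1}{4} + \frac{1}{6} \cdot 4 + \frac{19}{3}\right)) = - (-235 + 2 \left(\frac{1}{4} + \frac{2}{3} + \frac{19}{3}\right)) = - (-235 + 2 \cdot \frac{29}{4}) = - (-235 + \frac{29}{2}) = \left(-1\right) \left(- \frac{441}{2}\right) = \frac{441}{2}$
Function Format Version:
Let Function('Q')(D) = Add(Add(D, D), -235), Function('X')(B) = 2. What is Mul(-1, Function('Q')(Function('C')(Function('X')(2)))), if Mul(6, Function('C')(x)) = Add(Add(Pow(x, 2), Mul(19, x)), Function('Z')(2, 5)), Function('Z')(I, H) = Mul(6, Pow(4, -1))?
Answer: Rational(441, 2) ≈ 220.50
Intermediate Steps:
Function('Z')(I, H) = Rational(3, 2) (Function('Z')(I, H) = Mul(6, Rational(1, 4)) = Rational(3, 2))
Function('C')(x) = Add(Rational(1, 4), Mul(Rational(1, 6), Pow(x, 2)), Mul(Rational(19, 6), x)) (Function('C')(x) = Mul(Rational(1, 6), Add(Add(Pow(x, 2), Mul(19, x)), Rational(3, 2))) = Mul(Rational(1, 6), Add(Rational(3, 2), Pow(x, 2), Mul(19, x))) = Add(Rational(1, 4), Mul(Rational(1, 6), Pow(x, 2)), Mul(Rational(19, 6), x)))
Function('Q')(D) = Add(-235, Mul(2, D)) (Function('Q')(D) = Add(Mul(2, D), -235) = Add(-235, Mul(2, D)))
Mul(-1, Function('Q')(Function('C')(Function('X')(2)))) = Mul(-1, Add(-235, Mul(2, Add(Rational(1, 4), Mul(Rational(1, 6), Pow(2, 2)), Mul(Rational(19, 6), 2))))) = Mul(-1, Add(-235, Mul(2, Add(Rational(1, 4), Mul(Rational(1, 6), 4), Rational(19, 3))))) = Mul(-1, Add(-235, Mul(2, Add(Rational(1, 4), Rational(2, 3), Rational(19, 3))))) = Mul(-1, Add(-235, Mul(2, Rational(29, 4)))) = Mul(-1, Add(-235, Rational(29, 2))) = Mul(-1, Rational(-441, 2)) = Rational(441, 2)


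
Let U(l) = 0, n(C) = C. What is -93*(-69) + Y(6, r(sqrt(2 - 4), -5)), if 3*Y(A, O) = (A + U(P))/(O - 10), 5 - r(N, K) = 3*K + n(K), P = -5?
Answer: 96257/15 ≈ 6417.1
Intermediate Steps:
r(N, K) = 5 - 4*K (r(N, K) = 5 - (3*K + K) = 5 - 4*K)
Y(A, O) = A/(3*(-10 + O)) (Y(A, O) = ((A + 0)/(O - 10))/3 = (A/(-10 + O))/3 = A/(3*(-10 + O)))
-93*(-69) + Y(6, r(sqrt(2 - 4), -5)) = -93*(-69) + (1/3)*6/(-10 + (5 - 4*(-5))) = 6417 + (1/3)*6/(-10 + (5 + 20)) = 6417 + (1/3)*6/(-10 + 25) = 6417 + (1/3)*6/15 = 6417 + (1/3)*6*(1/15) = 6417 + 2/15 = 96257/15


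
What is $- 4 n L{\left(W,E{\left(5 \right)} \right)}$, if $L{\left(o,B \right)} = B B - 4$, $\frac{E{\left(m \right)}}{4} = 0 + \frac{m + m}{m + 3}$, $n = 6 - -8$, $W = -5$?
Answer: $-1176$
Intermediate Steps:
$n = 14$ ($n = 6 + 8 = 14$)
$E{\left(m \right)} = \frac{8 m}{3 + m}$ ($E{\left(m \right)} = 4 \left(0 + \frac{m + m}{m + 3}\right) = 4 \left(0 + \frac{2 m}{3 + m}\right) = 4 \frac{2 m}{3 + m} = \frac{8 m}{3 + m}$)
$L{\left(o,B \right)} = -4 + B^{2}$ ($L{\left(o,B \right)} = B^{2} - 4 = -4 + B^{2}$)
$- 4 n L{\left(W,E{\left(5 \right)} \right)} = \left(-4\right) 14 \left(-4 + \left(8 \cdot 5 \frac{1}{3 + 5}\right)^{2}\right) = - 56 \left(-4 + \left(8 \cdot 5 \cdot \frac{1}{8}\right)^{2}\right) = - 56 \left(-4 + 5^{2}\right) = - 56 \left(-4 + 25\right) = \left(-56\right) 21 = -1176$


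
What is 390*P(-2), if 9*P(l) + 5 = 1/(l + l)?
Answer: -455/2 ≈ -227.50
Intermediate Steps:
P(l) = -5/9 + 1/(18*l) (P(l) = -5/9 + 1/(9*(l + l)) = -5/9 + 1/(9*((2*l))) = -5/9 + (1/(2*l))/9 = -5/9 + 1/(18*l))
390*P(-2) = 390*((1/18)*(1 - 10*(-2))/(-2)) = 390*((1/18)*(-½)*(1 + 20)) = 390*((1/18)*(-½)*21) = 390*(-7/12) = -455/2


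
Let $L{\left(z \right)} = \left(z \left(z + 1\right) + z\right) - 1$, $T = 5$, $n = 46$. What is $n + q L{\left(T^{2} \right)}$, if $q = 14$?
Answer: $9482$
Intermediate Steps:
$L{\left(z \right)} = -1 + z + z \left(1 + z\right)$ ($L{\left(z \right)} = \left(z \left(1 + z\right) + z\right) - 1 = \left(z + z \left(1 + z\right)\right) - 1 = -1 + z + z \left(1 + z\right)$)
$n + q L{\left(T^{2} \right)} = 46 + 14 \left(-1 + \left(5^{2}\right)^{2} + 2 \cdot 5^{2}\right) = 46 + 14 \left(-1 + 25^{2} + 2 \cdot 25\right) = 46 + 14 \left(-1 + 625 + 50\right) = 46 + 14 \cdot 674 = 46 + 9436 = 9482$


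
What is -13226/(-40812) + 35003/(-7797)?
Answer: -220903219/53035194 ≈ -4.1652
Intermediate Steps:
-13226/(-40812) + 35003/(-7797) = -13226*(-1/40812) + 35003*(-1/7797) = 6613/20406 - 35003/7797 = -220903219/53035194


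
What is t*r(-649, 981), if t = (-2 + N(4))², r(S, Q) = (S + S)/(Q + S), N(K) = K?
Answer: -1298/83 ≈ -15.639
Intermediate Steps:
r(S, Q) = 2*S/(Q + S) (r(S, Q) = (2*S)/(Q + S) = 2*S/(Q + S))
t = 4 (t = (-2 + 4)² = 2² = 4)
t*r(-649, 981) = 4*(2*(-649)/(981 - 649)) = 4*(2*(-649)/332) = 4*(2*(-649)*(1/332)) = 4*(-649/166) = -1298/83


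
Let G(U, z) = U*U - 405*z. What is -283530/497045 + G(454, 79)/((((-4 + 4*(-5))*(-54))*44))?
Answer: 14075591545/5668698816 ≈ 2.4830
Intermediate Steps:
G(U, z) = U**2 - 405*z
-283530/497045 + G(454, 79)/((((-4 + 4*(-5))*(-54))*44)) = -283530/497045 + (454**2 - 405*79)/((((-4 + 4*(-5))*(-54))*44)) = -283530*1/497045 + (206116 - 31995)/((((-4 - 20)*(-54))*44)) = -56706/99409 + 174121/((-24*(-54)*44)) = -56706/99409 + 174121/((1296*44)) = -56706/99409 + 174121/57024 = 14075591545/5668698816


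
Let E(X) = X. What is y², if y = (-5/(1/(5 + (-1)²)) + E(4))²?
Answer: 456976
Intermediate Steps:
y = 676 (y = (-5/(1/(5 + (-1)²)) + 4)² = (-5/(1/(5 + 1)) + 4)² = (-5/(1/6) + 4)² = (-5/⅙ + 4)² = (-5*6 + 4)² = (-30 + 4)² = (-26)² = 676)
y² = 676² = 456976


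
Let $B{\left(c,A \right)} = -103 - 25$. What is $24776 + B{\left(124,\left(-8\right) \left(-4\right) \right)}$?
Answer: $24648$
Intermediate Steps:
$B{\left(c,A \right)} = -128$
$24776 + B{\left(124,\left(-8\right) \left(-4\right) \right)} = 24776 - 128 = 24648$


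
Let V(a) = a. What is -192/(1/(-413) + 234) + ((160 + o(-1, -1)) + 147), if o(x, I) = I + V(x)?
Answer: 29396209/96641 ≈ 304.18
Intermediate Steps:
o(x, I) = I + x
-192/(1/(-413) + 234) + ((160 + o(-1, -1)) + 147) = -192/(1/(-413) + 234) + ((160 + (-1 - 1)) + 147) = -192/(-1/413 + 234) + ((160 - 2) + 147) = -192/96641/413 + (158 + 147) = -192*413/96641 + 305 = -79296/96641 + 305 = 29396209/96641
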